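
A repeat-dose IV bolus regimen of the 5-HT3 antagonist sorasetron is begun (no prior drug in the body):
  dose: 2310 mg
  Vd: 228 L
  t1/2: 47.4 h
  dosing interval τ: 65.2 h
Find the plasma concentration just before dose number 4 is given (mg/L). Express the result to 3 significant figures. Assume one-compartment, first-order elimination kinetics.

C₀ per dose = Dose / Vd = 2310 / 228 = 10.13 mg/L
k = ln2 / t½ = 0.693147 / 47.4 = 0.01462 h⁻¹
Fraction remaining after one interval: r = e^(−kτ) = e^(−0.01462 × 65.2) = 0.3855
Before dose 4, 3 doses have been given (aged 1τ, 2τ, 3τ).
C_trough = C₀ × (r + r² + … + r^3) = C₀ × r(1−r^3)/(1−r)
        = 10.13 × 0.3855 × (1 − 0.05729) / (1 − 0.3855) = 5.991 mg/L

5.99 mg/L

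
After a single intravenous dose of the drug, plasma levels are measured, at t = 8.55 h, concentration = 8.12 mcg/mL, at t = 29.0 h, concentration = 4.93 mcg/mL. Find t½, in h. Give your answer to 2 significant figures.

28 h

k = ln(C₁/C₂) / (t₂ − t₁) = ln(8.12/4.93) / (29.0 − 8.55)
  = 0.4990 / 20.45 = 0.02440 h⁻¹
t½ = ln2 / k = 0.693147 / 0.02440 = 28.41 h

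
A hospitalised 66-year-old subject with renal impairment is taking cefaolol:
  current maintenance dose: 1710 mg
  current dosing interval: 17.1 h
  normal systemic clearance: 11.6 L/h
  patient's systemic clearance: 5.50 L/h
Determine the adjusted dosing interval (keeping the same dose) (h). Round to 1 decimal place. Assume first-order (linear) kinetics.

36.1 h

To keep the same average steady-state level, dosing rate must scale with clearance.
CL ratio = 5.50 / 11.6 = 0.4741
New interval (same dose) = 17.1 / 0.4741 = 36.07 h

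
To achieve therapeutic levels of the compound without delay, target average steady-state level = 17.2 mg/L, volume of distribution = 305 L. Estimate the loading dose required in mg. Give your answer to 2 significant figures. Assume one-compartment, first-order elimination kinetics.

5200 mg

LD = Css × Vd = 17.2 × 305 = 5246 mg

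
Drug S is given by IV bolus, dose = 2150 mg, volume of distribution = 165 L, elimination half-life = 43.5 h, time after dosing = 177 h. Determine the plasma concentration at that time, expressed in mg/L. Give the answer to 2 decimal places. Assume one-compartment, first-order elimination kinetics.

0.78 mg/L

C₀ = Dose / Vd = 2150 / 165 = 13.03 mg/L
k = ln2 / t½ = 0.693147 / 43.5 = 0.01593 h⁻¹
C = C₀ · e^(−k·t) = 13.03 × e^(−0.01593 × 177)
  = 13.03 × 0.05963 = 0.7770 mg/L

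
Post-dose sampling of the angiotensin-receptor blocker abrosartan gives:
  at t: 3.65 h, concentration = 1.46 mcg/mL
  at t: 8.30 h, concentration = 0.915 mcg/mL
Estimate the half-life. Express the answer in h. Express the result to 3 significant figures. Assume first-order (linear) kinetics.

k = ln(C₁/C₂) / (t₂ − t₁) = ln(1.46/0.915) / (8.30 − 3.65)
  = 0.4673 / 4.650 = 0.1005 h⁻¹
t½ = ln2 / k = 0.693147 / 0.1005 = 6.897 h

6.90 h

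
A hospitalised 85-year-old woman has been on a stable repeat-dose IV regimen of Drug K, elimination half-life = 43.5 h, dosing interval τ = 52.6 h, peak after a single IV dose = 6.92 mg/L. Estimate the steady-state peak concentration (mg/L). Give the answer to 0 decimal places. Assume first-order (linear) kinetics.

12 mg/L

k = ln2 / t½ = 0.693147 / 43.5 = 0.01593 h⁻¹
e^(−kτ) = e^(−0.01593 × 52.6) = 0.4326
Accumulation ratio R = 1 / (1 − e^(−kτ)) = 1 / (1 − 0.4326) = 1.762
Steady-state peak = C₀ × R = 6.92 × 1.762 = 12.19 mg/L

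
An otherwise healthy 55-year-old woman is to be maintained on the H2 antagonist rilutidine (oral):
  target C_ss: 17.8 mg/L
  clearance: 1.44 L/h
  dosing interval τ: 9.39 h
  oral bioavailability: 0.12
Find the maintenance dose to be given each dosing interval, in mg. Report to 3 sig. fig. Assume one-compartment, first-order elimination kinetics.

2010 mg

At steady state, F × (Dose/τ) = Css × CL.
Dose = Css × CL × τ / F = 17.8 × 1.440 × 9.39 / 0.12 = 2006 mg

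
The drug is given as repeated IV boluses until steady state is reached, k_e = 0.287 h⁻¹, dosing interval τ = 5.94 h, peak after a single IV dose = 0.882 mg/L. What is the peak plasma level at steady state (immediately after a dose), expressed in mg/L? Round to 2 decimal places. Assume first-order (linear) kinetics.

e^(−kτ) = e^(−0.2870 × 5.94) = 0.1818
Accumulation ratio R = 1 / (1 − e^(−kτ)) = 1 / (1 − 0.1818) = 1.222
Steady-state peak = C₀ × R = 0.882 × 1.222 = 1.078 mg/L

1.08 mg/L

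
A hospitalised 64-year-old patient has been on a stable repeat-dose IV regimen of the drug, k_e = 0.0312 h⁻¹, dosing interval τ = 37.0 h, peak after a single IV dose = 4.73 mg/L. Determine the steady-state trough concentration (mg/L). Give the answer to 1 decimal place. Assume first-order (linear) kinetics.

2.2 mg/L

e^(−kτ) = e^(−0.03120 × 37.0) = 0.3152
Accumulation ratio R = 1 / (1 − e^(−kτ)) = 1 / (1 − 0.3152) = 1.460
Steady-state trough = C₀ × R × e^(−kτ) = 4.73 × 1.460 × 0.3152 = 2.177 mg/L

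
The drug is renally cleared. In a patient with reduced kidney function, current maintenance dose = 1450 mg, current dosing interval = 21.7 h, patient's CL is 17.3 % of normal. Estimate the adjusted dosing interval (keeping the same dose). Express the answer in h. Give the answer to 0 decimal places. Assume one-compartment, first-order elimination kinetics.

To keep the same average steady-state level, dosing rate must scale with clearance.
CL ratio = 17.3 / 100 = 0.1730
New interval (same dose) = 21.7 / 0.1730 = 125.4 h

125 h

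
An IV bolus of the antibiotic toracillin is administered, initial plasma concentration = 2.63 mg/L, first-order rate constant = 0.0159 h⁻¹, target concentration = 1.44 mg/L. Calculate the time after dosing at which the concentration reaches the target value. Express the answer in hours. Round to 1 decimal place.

37.9 h

t = ln(C₀ / C) / k = ln(2.630 / 1.44) / 0.01590
  = ln(1.826) / 0.01590 = 0.6021 / 0.01590 = 37.87 h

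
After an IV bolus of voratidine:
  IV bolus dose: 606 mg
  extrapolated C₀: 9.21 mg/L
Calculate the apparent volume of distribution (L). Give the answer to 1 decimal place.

Vd = Dose / C₀ = 606.0 / 9.21 = 65.80 L

65.8 L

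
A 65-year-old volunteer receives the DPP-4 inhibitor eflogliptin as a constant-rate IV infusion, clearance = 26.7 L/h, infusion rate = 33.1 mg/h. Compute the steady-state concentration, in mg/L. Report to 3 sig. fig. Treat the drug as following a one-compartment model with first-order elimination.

At steady state Css = R₀ / CL = 33.1 / 26.70 = 1.240 mg/L

1.24 mg/L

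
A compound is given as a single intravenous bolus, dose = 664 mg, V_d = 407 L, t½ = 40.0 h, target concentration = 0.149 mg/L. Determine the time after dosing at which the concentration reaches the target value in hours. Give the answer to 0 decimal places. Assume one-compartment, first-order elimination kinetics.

C₀ = Dose / Vd = 664.0 / 407 = 1.631 mg/L
k = ln2 / t½ = 0.693147 / 40.0 = 0.01733 h⁻¹
t = ln(C₀ / C) / k = ln(1.631 / 0.149) / 0.01733
  = ln(10.95) / 0.01733 = 2.393 / 0.01733 = 138.1 h

138 h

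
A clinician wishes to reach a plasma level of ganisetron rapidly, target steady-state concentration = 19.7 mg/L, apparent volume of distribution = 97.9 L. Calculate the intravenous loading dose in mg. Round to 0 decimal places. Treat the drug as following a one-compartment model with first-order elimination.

1929 mg

LD = Css × Vd = 19.7 × 97.9 = 1929 mg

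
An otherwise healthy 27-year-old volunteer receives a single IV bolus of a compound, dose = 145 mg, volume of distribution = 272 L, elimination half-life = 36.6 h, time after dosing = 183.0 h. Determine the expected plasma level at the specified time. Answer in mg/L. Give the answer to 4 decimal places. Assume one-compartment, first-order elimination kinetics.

0.0167 mg/L

C₀ = Dose / Vd = 145.0 / 272 = 0.5331 mg/L
k = ln2 / t½ = 0.693147 / 36.6 = 0.01894 h⁻¹
t / t½ = 183.0 / 36.6 = 5 half-lives
C = C₀ × (1/2)^5 = 0.5331 × 0.03125 = 0.01666 mg/L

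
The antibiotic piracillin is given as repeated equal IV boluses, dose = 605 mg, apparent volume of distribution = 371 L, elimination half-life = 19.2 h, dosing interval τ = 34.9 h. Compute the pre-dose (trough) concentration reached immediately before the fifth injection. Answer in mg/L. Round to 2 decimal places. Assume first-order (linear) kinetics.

C₀ per dose = Dose / Vd = 605 / 371 = 1.631 mg/L
k = ln2 / t½ = 0.693147 / 19.2 = 0.03610 h⁻¹
Fraction remaining after one interval: r = e^(−kτ) = e^(−0.03610 × 34.9) = 0.2837
Before dose 5, 4 doses have been given (aged 1τ, 2τ, 3τ, 4τ).
C_trough = C₀ × (r + r² + … + r^4) = C₀ × r(1−r^4)/(1−r)
        = 1.631 × 0.2837 × (1 − 0.006478) / (1 − 0.2837) = 0.6418 mg/L

0.64 mg/L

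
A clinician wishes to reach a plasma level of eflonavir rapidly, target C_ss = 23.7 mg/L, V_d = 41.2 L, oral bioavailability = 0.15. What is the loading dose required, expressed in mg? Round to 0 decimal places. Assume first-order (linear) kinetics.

LD = Css × Vd / F = 23.7 × 41.2 / 0.15 = 6510 mg

6510 mg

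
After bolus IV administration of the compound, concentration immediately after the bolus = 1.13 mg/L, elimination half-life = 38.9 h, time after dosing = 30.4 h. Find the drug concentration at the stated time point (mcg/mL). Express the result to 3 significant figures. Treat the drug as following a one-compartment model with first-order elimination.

k = ln2 / t½ = 0.693147 / 38.9 = 0.01782 h⁻¹
C = C₀ · e^(−k·t) = 1.130 × e^(−0.01782 × 30.4)
  = 1.130 × 0.5817 = 0.6573 mg/L
(0.6573 mg/L = 0.6573 mcg/mL)

0.657 mcg/mL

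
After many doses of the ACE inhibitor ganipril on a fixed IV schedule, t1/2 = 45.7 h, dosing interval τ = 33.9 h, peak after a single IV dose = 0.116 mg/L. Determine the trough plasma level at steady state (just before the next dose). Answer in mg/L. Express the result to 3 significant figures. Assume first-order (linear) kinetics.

0.173 mg/L

k = ln2 / t½ = 0.693147 / 45.7 = 0.01517 h⁻¹
e^(−kτ) = e^(−0.01517 × 33.9) = 0.5979
Accumulation ratio R = 1 / (1 − e^(−kτ)) = 1 / (1 − 0.5979) = 2.487
Steady-state trough = C₀ × R × e^(−kτ) = 0.116 × 2.487 × 0.5979 = 0.1725 mg/L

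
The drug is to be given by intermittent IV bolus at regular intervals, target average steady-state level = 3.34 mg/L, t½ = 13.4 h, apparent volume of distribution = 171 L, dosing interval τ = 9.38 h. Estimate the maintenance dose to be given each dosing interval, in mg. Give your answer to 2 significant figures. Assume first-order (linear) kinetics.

280 mg

k = ln2 / t½ = 0.693147 / 13.4 = 0.05173 h⁻¹
CL = k × Vd = 0.05173 × 171 = 8.846 L/h
At steady state, Dose/τ = Css × CL.
Dose = Css × CL × τ = 3.34 × 8.846 × 9.38 = 277.1 mg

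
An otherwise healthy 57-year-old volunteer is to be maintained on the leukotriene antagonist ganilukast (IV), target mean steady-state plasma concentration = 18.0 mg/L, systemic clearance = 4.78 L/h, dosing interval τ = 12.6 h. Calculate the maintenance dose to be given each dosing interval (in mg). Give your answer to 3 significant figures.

1080 mg

At steady state, Dose/τ = Css × CL.
Dose = Css × CL × τ = 18.0 × 4.780 × 12.6 = 1084 mg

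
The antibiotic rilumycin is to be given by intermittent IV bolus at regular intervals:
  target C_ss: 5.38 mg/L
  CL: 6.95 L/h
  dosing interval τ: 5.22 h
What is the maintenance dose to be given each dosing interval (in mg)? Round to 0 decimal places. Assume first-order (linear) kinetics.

At steady state, Dose/τ = Css × CL.
Dose = Css × CL × τ = 5.38 × 6.950 × 5.22 = 195.2 mg

195 mg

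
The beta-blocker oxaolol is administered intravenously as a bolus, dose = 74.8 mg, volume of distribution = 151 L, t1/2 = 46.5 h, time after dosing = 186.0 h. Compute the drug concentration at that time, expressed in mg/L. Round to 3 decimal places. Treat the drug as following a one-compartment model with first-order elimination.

0.031 mg/L

C₀ = Dose / Vd = 74.80 / 151 = 0.4954 mg/L
k = ln2 / t½ = 0.693147 / 46.5 = 0.01491 h⁻¹
t / t½ = 186.0 / 46.5 = 4 half-lives
C = C₀ × (1/2)^4 = 0.4954 × 0.06250 = 0.03096 mg/L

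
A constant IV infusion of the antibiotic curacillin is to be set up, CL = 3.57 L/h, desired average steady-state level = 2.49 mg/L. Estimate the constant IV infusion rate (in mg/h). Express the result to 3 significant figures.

8.89 mg/h

At steady state, infusion rate R₀ = Css × CL = 2.49 × 3.570 = 8.889 mg/h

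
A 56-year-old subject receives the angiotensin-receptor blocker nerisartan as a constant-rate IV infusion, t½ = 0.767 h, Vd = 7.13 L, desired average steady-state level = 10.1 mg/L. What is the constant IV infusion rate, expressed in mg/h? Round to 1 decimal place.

k = ln2 / t½ = 0.693147 / 0.767 = 0.9037 h⁻¹
CL = k × Vd = 0.9037 × 7.13 = 6.443 L/h
At steady state, infusion rate R₀ = Css × CL = 10.1 × 6.443 = 65.07 mg/h

65.1 mg/h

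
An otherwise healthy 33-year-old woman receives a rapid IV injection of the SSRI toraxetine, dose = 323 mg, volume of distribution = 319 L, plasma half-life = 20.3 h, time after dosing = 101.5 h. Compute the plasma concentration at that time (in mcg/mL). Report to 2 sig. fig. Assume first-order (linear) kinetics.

C₀ = Dose / Vd = 323.0 / 319 = 1.013 mg/L
k = ln2 / t½ = 0.693147 / 20.3 = 0.03415 h⁻¹
t / t½ = 101.5 / 20.3 = 5 half-lives
C = C₀ × (1/2)^5 = 1.013 × 0.03125 = 0.03166 mg/L
(0.03166 mg/L = 0.03166 mcg/mL)

0.032 mcg/mL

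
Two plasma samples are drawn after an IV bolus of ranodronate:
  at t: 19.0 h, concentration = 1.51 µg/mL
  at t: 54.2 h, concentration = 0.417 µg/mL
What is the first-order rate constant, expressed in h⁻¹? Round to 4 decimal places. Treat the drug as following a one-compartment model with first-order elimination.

0.0366 h⁻¹

k = ln(C₁/C₂) / (t₂ − t₁) = ln(1.51/0.417) / (54.2 − 19.0)
  = 1.287 / 35.20 = 0.03656 h⁻¹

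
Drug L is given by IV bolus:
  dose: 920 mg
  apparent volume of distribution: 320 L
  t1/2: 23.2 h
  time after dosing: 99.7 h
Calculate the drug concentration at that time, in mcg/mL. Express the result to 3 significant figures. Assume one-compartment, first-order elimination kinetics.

0.146 mcg/mL

C₀ = Dose / Vd = 920.0 / 320 = 2.875 mg/L
k = ln2 / t½ = 0.693147 / 23.2 = 0.02988 h⁻¹
C = C₀ · e^(−k·t) = 2.875 × e^(−0.02988 × 99.7)
  = 2.875 × 0.05084 = 0.1462 mg/L
(0.1462 mg/L = 0.1462 mcg/mL)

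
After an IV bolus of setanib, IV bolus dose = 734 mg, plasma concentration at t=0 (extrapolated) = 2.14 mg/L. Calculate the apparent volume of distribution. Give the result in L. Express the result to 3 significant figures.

Vd = Dose / C₀ = 734.0 / 2.14 = 343.0 L

343 L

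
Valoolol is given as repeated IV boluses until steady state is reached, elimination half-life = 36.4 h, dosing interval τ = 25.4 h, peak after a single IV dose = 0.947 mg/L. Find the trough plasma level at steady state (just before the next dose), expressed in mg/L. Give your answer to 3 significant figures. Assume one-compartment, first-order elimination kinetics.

1.52 mg/L

k = ln2 / t½ = 0.693147 / 36.4 = 0.01904 h⁻¹
e^(−kτ) = e^(−0.01904 × 25.4) = 0.6165
Accumulation ratio R = 1 / (1 − e^(−kτ)) = 1 / (1 − 0.6165) = 2.608
Steady-state trough = C₀ × R × e^(−kτ) = 0.947 × 2.608 × 0.6165 = 1.523 mg/L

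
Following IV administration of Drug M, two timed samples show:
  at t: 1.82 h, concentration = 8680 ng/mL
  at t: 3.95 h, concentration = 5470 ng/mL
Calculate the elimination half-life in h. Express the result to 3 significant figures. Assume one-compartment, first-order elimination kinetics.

3.20 h

k = ln(C₁/C₂) / (t₂ − t₁) = ln(8680/5470) / (3.95 − 1.82)
  = 0.4617 / 2.130 = 0.2168 h⁻¹
t½ = ln2 / k = 0.693147 / 0.2168 = 3.197 h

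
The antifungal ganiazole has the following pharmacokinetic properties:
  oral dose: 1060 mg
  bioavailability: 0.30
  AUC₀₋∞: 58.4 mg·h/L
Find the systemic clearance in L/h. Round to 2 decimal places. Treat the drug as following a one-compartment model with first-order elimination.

5.45 L/h

CL = F·Dose / AUC = 0.30 × 1060 / 58.4 = 5.445 L/h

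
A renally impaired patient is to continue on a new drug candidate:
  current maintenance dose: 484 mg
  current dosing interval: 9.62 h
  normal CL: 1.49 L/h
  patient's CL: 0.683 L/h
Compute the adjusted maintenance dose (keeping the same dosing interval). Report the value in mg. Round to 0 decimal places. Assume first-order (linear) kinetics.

222 mg

To keep the same average steady-state level, dosing rate must scale with clearance.
CL ratio = 0.683 / 1.49 = 0.4584
New dose (same interval) = 484 × 0.4584 = 221.9 mg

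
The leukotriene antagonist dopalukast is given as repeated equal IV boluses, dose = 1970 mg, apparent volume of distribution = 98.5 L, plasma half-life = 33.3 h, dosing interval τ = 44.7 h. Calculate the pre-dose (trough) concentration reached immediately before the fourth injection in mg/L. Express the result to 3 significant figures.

C₀ per dose = Dose / Vd = 1970 / 98.5 = 20.00 mg/L
k = ln2 / t½ = 0.693147 / 33.3 = 0.02082 h⁻¹
Fraction remaining after one interval: r = e^(−kτ) = e^(−0.02082 × 44.7) = 0.3943
Before dose 4, 3 doses have been given (aged 1τ, 2τ, 3τ).
C_trough = C₀ × (r + r² + … + r^3) = C₀ × r(1−r^3)/(1−r)
        = 20.00 × 0.3943 × (1 − 0.06130) / (1 − 0.3943) = 12.22 mg/L

12.2 mg/L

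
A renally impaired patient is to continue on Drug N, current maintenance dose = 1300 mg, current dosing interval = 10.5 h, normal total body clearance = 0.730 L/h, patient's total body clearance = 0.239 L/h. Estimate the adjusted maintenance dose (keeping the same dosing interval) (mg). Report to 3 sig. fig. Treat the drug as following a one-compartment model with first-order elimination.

426 mg

To keep the same average steady-state level, dosing rate must scale with clearance.
CL ratio = 0.239 / 0.730 = 0.3274
New dose (same interval) = 1300 × 0.3274 = 425.6 mg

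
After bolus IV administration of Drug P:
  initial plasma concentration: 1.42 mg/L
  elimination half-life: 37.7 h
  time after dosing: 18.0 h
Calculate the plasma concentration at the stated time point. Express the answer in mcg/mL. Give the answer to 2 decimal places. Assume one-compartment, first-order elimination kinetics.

k = ln2 / t½ = 0.693147 / 37.7 = 0.01839 h⁻¹
C = C₀ · e^(−k·t) = 1.420 × e^(−0.01839 × 18.0)
  = 1.420 × 0.7182 = 1.020 mg/L
(1.020 mg/L = 1.020 mcg/mL)

1.02 mcg/mL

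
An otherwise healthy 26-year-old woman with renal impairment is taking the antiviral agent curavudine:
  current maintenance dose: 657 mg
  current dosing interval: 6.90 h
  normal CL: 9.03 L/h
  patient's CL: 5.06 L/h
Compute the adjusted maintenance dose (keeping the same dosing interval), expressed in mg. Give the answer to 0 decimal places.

368 mg

To keep the same average steady-state level, dosing rate must scale with clearance.
CL ratio = 5.06 / 9.03 = 0.5604
New dose (same interval) = 657 × 0.5604 = 368.2 mg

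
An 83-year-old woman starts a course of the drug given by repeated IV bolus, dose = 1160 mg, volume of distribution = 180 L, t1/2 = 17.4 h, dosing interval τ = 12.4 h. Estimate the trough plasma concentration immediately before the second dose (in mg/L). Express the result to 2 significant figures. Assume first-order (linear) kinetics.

3.9 mg/L

C₀ per dose = Dose / Vd = 1160 / 180 = 6.444 mg/L
k = ln2 / t½ = 0.693147 / 17.4 = 0.03984 h⁻¹
Fraction remaining after one interval: r = e^(−kτ) = e^(−0.03984 × 12.4) = 0.6102
Before dose 2, 1 dose has been given (aged 1τ).
C_trough = C₀ × r = 6.444 × 0.6102 = 3.932 mg/L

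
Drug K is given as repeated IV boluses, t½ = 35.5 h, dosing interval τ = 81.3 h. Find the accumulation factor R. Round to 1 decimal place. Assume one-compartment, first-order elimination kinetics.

k = ln2 / t½ = 0.693147 / 35.5 = 0.01953 h⁻¹
e^(−kτ) = e^(−0.01953 × 81.3) = 0.2044
Accumulation ratio R = 1 / (1 − e^(−kτ)) = 1 / (1 − 0.2044) = 1.257

1.3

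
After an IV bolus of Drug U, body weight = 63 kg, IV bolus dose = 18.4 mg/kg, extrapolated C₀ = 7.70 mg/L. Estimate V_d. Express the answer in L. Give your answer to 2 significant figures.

150 L

Dose = 18.4 × 63 = 1159 mg
Vd = Dose / C₀ = 1159 / 7.70 = 150.5 L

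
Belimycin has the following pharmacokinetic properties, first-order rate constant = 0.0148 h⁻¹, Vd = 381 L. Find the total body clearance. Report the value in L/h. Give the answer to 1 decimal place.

5.6 L/h

CL = k × Vd = 0.0148 × 381 = 5.639 L/h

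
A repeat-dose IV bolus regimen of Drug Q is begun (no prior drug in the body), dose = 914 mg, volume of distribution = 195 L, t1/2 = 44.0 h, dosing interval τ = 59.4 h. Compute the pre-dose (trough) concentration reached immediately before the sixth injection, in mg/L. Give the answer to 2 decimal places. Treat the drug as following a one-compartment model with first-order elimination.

C₀ per dose = Dose / Vd = 914 / 195 = 4.687 mg/L
k = ln2 / t½ = 0.693147 / 44.0 = 0.01575 h⁻¹
Fraction remaining after one interval: r = e^(−kτ) = e^(−0.01575 × 59.4) = 0.3924
Before dose 6, 5 doses have been given (aged 1τ, 2τ, 3τ, 4τ, 5τ).
C_trough = C₀ × (r + r² + … + r^5) = C₀ × r(1−r^5)/(1−r)
        = 4.687 × 0.3924 × (1 − 0.009303) / (1 − 0.3924) = 2.999 mg/L

3.00 mg/L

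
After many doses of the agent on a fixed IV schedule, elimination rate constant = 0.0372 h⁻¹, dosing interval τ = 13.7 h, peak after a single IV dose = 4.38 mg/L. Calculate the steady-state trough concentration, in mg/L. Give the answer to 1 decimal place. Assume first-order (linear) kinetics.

6.6 mg/L

e^(−kτ) = e^(−0.03720 × 13.7) = 0.6007
Accumulation ratio R = 1 / (1 − e^(−kτ)) = 1 / (1 − 0.6007) = 2.504
Steady-state trough = C₀ × R × e^(−kτ) = 4.38 × 2.504 × 0.6007 = 6.588 mg/L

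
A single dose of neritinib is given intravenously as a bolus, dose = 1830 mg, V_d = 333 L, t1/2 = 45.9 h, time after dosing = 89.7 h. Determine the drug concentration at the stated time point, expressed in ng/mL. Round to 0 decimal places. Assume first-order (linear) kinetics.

C₀ = Dose / Vd = 1830 / 333 = 5.495 mg/L
k = ln2 / t½ = 0.693147 / 45.9 = 0.01510 h⁻¹
C = C₀ · e^(−k·t) = 5.495 × e^(−0.01510 × 89.7)
  = 5.495 × 0.2581 = 1.418 mg/L
Convert: 1.418 mg/L × 1000 = 1418 ng/mL

1418 ng/mL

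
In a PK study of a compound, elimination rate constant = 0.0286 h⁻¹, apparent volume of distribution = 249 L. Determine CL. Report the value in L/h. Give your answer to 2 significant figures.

7.1 L/h

CL = k × Vd = 0.0286 × 249 = 7.121 L/h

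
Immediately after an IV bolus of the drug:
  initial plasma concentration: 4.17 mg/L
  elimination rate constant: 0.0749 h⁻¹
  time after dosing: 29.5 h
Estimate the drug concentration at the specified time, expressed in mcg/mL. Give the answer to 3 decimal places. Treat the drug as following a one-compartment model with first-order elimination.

0.458 mcg/mL

C = C₀ · e^(−k·t) = 4.170 × e^(−0.07490 × 29.5)
  = 4.170 × 0.1098 = 0.4579 mg/L
(0.4579 mg/L = 0.4579 mcg/mL)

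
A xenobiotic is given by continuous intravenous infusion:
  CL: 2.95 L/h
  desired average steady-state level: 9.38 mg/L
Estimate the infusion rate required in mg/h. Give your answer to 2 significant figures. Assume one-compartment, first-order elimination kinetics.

28 mg/h

At steady state, infusion rate R₀ = Css × CL = 9.38 × 2.950 = 27.67 mg/h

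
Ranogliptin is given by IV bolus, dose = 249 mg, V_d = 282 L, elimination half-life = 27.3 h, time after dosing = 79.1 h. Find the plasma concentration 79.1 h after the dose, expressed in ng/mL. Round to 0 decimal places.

119 ng/mL

C₀ = Dose / Vd = 249.0 / 282 = 0.8830 mg/L
k = ln2 / t½ = 0.693147 / 27.3 = 0.02539 h⁻¹
C = C₀ · e^(−k·t) = 0.8830 × e^(−0.02539 × 79.1)
  = 0.8830 × 0.1342 = 0.1185 mg/L
Convert: 0.1185 mg/L × 1000 = 118.5 ng/mL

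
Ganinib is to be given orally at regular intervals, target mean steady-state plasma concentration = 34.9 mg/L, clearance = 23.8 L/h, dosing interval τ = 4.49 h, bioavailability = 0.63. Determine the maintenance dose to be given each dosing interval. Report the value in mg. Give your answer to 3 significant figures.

At steady state, F × (Dose/τ) = Css × CL.
Dose = Css × CL × τ / F = 34.9 × 23.80 × 4.49 / 0.63 = 5920 mg

5920 mg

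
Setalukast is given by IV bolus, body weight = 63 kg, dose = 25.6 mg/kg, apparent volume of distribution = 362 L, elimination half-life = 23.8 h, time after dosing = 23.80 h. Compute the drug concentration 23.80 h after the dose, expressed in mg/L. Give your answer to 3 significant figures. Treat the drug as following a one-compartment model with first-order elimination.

2.23 mg/L

Total dose = 25.6 × 63 = 1613 mg
C₀ = Dose / Vd = 1613 / 362 = 4.456 mg/L
k = ln2 / t½ = 0.693147 / 23.8 = 0.02912 h⁻¹
t / t½ = 23.80 / 23.8 = 1 half-lives
C = C₀ × (1/2)^1 = 4.456 × 0.5000 = 2.228 mg/L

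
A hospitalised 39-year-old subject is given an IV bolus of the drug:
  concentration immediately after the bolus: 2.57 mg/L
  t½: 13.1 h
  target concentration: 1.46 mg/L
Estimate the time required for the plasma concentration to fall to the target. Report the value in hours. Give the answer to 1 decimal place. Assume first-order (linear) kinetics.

10.7 h

k = ln2 / t½ = 0.693147 / 13.1 = 0.05291 h⁻¹
t = ln(C₀ / C) / k = ln(2.570 / 1.46) / 0.05291
  = ln(1.760) / 0.05291 = 0.5653 / 0.05291 = 10.68 h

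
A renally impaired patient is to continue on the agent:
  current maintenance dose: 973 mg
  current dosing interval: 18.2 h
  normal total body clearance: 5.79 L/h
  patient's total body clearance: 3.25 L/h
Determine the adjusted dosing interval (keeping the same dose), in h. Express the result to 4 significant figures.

32.42 h

To keep the same average steady-state level, dosing rate must scale with clearance.
CL ratio = 3.25 / 5.79 = 0.5613
New interval (same dose) = 18.2 / 0.5613 = 32.42 h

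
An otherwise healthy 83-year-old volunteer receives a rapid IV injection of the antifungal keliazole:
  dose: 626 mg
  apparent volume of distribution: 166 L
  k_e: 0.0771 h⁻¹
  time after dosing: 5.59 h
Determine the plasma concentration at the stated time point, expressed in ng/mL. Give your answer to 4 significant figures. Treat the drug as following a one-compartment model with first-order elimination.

C₀ = Dose / Vd = 626.0 / 166 = 3.771 mg/L
C = C₀ · e^(−k·t) = 3.771 × e^(−0.07710 × 5.59)
  = 3.771 × 0.6499 = 2.451 mg/L
Convert: 2.451 mg/L × 1000 = 2451 ng/mL

2451 ng/mL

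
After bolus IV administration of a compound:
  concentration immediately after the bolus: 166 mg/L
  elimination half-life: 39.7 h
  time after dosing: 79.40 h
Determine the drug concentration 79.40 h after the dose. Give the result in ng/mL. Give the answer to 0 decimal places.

41500 ng/mL

k = ln2 / t½ = 0.693147 / 39.7 = 0.01746 h⁻¹
t / t½ = 79.40 / 39.7 = 2 half-lives
C = C₀ × (1/2)^2 = 166.0 × 0.2500 = 41.50 mg/L
Convert: 41.50 mg/L × 1000 = 41500 ng/mL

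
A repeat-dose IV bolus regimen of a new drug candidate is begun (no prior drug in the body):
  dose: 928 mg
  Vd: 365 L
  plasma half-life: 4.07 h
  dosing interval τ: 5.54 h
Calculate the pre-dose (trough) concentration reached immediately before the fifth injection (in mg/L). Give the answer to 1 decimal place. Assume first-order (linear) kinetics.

1.6 mg/L

C₀ per dose = Dose / Vd = 928 / 365 = 2.542 mg/L
k = ln2 / t½ = 0.693147 / 4.07 = 0.1703 h⁻¹
Fraction remaining after one interval: r = e^(−kτ) = e^(−0.1703 × 5.54) = 0.3893
Before dose 5, 4 doses have been given (aged 1τ, 2τ, 3τ, 4τ).
C_trough = C₀ × (r + r² + … + r^4) = C₀ × r(1−r^4)/(1−r)
        = 2.542 × 0.3893 × (1 − 0.02297) / (1 − 0.3893) = 1.583 mg/L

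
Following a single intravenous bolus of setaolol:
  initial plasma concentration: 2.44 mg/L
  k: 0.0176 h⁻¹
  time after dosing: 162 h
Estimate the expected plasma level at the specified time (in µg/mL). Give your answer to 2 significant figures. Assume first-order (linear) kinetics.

0.14 µg/mL

C = C₀ · e^(−k·t) = 2.440 × e^(−0.01760 × 162)
  = 2.440 × 0.05777 = 0.1410 mg/L
(0.1410 mg/L = 0.1410 µg/mL)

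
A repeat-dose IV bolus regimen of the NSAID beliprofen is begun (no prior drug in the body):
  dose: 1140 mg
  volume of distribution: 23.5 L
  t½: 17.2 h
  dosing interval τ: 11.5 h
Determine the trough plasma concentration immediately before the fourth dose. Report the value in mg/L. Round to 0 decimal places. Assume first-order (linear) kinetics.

C₀ per dose = Dose / Vd = 1140 / 23.5 = 48.51 mg/L
k = ln2 / t½ = 0.693147 / 17.2 = 0.04030 h⁻¹
Fraction remaining after one interval: r = e^(−kτ) = e^(−0.04030 × 11.5) = 0.6291
Before dose 4, 3 doses have been given (aged 1τ, 2τ, 3τ).
C_trough = C₀ × (r + r² + … + r^3) = C₀ × r(1−r^3)/(1−r)
        = 48.51 × 0.6291 × (1 − 0.2490) / (1 − 0.6291) = 61.79 mg/L

62 mg/L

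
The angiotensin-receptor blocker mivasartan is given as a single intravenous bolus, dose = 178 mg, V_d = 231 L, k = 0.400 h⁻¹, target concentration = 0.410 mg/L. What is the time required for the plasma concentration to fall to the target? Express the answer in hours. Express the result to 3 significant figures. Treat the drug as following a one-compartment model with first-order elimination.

1.58 h

C₀ = Dose / Vd = 178.0 / 231 = 0.7706 mg/L
t = ln(C₀ / C) / k = ln(0.7706 / 0.410) / 0.4000
  = ln(1.880) / 0.4000 = 0.6313 / 0.4000 = 1.578 h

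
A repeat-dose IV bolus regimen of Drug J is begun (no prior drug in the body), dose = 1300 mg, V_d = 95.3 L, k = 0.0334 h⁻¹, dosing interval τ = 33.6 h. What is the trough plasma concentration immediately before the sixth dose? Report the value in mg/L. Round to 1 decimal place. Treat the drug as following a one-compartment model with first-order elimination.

6.6 mg/L

C₀ per dose = Dose / Vd = 1300 / 95.3 = 13.64 mg/L
Fraction remaining after one interval: r = e^(−kτ) = e^(−0.03340 × 33.6) = 0.3255
Before dose 6, 5 doses have been given (aged 1τ, 2τ, 3τ, 4τ, 5τ).
C_trough = C₀ × (r + r² + … + r^5) = C₀ × r(1−r^5)/(1−r)
        = 13.64 × 0.3255 × (1 − 0.003654) / (1 − 0.3255) = 6.558 mg/L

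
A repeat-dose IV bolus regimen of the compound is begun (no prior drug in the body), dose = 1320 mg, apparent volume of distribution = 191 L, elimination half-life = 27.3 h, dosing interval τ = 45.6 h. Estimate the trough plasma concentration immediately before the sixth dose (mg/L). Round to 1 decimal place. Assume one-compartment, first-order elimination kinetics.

C₀ per dose = Dose / Vd = 1320 / 191 = 6.911 mg/L
k = ln2 / t½ = 0.693147 / 27.3 = 0.02539 h⁻¹
Fraction remaining after one interval: r = e^(−kτ) = e^(−0.02539 × 45.6) = 0.3142
Before dose 6, 5 doses have been given (aged 1τ, 2τ, 3τ, 4τ, 5τ).
C_trough = C₀ × (r + r² + … + r^5) = C₀ × r(1−r^5)/(1−r)
        = 6.911 × 0.3142 × (1 − 0.003062) / (1 − 0.3142) = 3.157 mg/L

3.2 mg/L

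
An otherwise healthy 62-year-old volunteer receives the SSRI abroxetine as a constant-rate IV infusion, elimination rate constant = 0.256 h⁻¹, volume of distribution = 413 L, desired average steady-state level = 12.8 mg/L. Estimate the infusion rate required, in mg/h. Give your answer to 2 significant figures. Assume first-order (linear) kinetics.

CL = k × Vd = 0.2560 × 413 = 105.7 L/h
At steady state, infusion rate R₀ = Css × CL = 12.8 × 105.7 = 1353 mg/h

1400 mg/h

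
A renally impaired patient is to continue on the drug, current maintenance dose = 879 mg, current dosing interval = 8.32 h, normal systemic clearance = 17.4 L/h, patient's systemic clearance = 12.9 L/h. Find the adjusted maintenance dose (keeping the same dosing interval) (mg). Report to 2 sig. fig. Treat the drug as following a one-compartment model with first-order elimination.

To keep the same average steady-state level, dosing rate must scale with clearance.
CL ratio = 12.9 / 17.4 = 0.7414
New dose (same interval) = 879 × 0.7414 = 651.7 mg

650 mg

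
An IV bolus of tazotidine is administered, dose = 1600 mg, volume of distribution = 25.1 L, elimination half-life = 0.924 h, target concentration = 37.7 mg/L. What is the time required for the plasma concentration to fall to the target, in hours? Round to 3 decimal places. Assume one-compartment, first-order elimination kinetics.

C₀ = Dose / Vd = 1600 / 25.1 = 63.75 mg/L
k = ln2 / t½ = 0.693147 / 0.924 = 0.7502 h⁻¹
t = ln(C₀ / C) / k = ln(63.75 / 37.7) / 0.7502
  = ln(1.691) / 0.7502 = 0.5253 / 0.7502 = 0.7002 h

0.700 h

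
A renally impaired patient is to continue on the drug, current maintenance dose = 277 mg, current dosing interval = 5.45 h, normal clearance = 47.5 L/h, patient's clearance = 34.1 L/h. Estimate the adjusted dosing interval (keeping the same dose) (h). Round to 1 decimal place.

7.6 h

To keep the same average steady-state level, dosing rate must scale with clearance.
CL ratio = 34.1 / 47.5 = 0.7179
New interval (same dose) = 5.45 / 0.7179 = 7.592 h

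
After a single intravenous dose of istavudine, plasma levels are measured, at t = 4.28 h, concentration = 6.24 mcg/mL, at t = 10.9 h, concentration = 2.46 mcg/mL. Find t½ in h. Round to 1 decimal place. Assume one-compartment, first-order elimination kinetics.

4.9 h

k = ln(C₁/C₂) / (t₂ − t₁) = ln(6.24/2.46) / (10.9 − 4.28)
  = 0.9308 / 6.620 = 0.1406 h⁻¹
t½ = ln2 / k = 0.693147 / 0.1406 = 4.930 h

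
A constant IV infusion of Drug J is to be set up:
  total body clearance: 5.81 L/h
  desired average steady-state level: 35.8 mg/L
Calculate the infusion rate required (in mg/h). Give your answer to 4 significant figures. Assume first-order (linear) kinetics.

208.0 mg/h

At steady state, infusion rate R₀ = Css × CL = 35.8 × 5.810 = 208.0 mg/h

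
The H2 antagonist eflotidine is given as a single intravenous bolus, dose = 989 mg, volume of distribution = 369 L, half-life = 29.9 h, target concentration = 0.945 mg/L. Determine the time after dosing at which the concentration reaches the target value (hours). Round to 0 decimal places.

C₀ = Dose / Vd = 989.0 / 369 = 2.680 mg/L
k = ln2 / t½ = 0.693147 / 29.9 = 0.02318 h⁻¹
t = ln(C₀ / C) / k = ln(2.680 / 0.945) / 0.02318
  = ln(2.836) / 0.02318 = 1.042 / 0.02318 = 44.95 h

45 h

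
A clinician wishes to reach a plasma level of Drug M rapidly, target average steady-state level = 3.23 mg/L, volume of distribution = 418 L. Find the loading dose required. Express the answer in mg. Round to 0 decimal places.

LD = Css × Vd = 3.23 × 418 = 1350 mg

1350 mg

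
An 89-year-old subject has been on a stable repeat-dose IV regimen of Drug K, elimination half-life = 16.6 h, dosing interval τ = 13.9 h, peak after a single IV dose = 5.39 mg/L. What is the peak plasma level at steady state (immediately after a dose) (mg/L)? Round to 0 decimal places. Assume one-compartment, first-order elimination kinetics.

k = ln2 / t½ = 0.693147 / 16.6 = 0.04176 h⁻¹
e^(−kτ) = e^(−0.04176 × 13.9) = 0.5596
Accumulation ratio R = 1 / (1 − e^(−kτ)) = 1 / (1 − 0.5596) = 2.271
Steady-state peak = C₀ × R = 5.39 × 2.271 = 12.24 mg/L

12 mg/L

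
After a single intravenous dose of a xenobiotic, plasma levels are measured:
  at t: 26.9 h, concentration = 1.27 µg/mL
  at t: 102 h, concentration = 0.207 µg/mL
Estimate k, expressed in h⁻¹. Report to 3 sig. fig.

k = ln(C₁/C₂) / (t₂ − t₁) = ln(1.27/0.207) / (102 − 26.9)
  = 1.814 / 75.10 = 0.02415 h⁻¹

0.0242 h⁻¹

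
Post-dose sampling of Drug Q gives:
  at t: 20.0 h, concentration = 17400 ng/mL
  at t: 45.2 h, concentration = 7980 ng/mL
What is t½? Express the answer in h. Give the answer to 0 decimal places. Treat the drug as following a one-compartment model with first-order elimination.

k = ln(C₁/C₂) / (t₂ − t₁) = ln(17400/7980) / (45.2 − 20.0)
  = 0.7795 / 25.20 = 0.03093 h⁻¹
t½ = ln2 / k = 0.693147 / 0.03093 = 22.41 h

22 h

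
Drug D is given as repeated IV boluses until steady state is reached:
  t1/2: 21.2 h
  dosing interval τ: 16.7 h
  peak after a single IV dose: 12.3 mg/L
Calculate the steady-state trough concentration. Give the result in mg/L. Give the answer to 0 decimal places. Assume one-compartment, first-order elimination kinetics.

17 mg/L

k = ln2 / t½ = 0.693147 / 21.2 = 0.03270 h⁻¹
e^(−kτ) = e^(−0.03270 × 16.7) = 0.5792
Accumulation ratio R = 1 / (1 − e^(−kτ)) = 1 / (1 − 0.5792) = 2.376
Steady-state trough = C₀ × R × e^(−kτ) = 12.3 × 2.376 × 0.5792 = 16.93 mg/L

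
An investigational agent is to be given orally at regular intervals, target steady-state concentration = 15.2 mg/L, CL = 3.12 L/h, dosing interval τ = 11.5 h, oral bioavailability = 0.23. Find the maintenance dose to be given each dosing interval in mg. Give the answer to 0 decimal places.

2371 mg

At steady state, F × (Dose/τ) = Css × CL.
Dose = Css × CL × τ / F = 15.2 × 3.120 × 11.5 / 0.23 = 2371 mg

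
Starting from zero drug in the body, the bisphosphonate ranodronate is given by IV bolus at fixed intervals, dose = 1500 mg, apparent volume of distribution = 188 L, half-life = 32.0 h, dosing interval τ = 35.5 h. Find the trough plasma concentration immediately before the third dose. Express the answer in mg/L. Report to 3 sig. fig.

C₀ per dose = Dose / Vd = 1500 / 188 = 7.979 mg/L
k = ln2 / t½ = 0.693147 / 32.0 = 0.02166 h⁻¹
Fraction remaining after one interval: r = e^(−kτ) = e^(−0.02166 × 35.5) = 0.4635
Before dose 3, 2 doses have been given (aged 1τ, 2τ).
C_trough = C₀ × (r + r²) = 7.979 × (0.4635 + 0.2148) = 5.412 mg/L

5.41 mg/L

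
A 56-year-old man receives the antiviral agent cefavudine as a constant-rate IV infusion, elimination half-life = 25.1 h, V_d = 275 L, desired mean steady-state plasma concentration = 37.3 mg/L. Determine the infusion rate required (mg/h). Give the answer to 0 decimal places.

k = ln2 / t½ = 0.693147 / 25.1 = 0.02762 h⁻¹
CL = k × Vd = 0.02762 × 275 = 7.596 L/h
At steady state, infusion rate R₀ = Css × CL = 37.3 × 7.596 = 283.3 mg/h

283 mg/h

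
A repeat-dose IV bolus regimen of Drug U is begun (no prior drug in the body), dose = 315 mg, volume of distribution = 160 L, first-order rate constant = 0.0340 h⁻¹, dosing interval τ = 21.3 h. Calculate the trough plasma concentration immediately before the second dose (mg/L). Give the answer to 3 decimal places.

0.954 mg/L

C₀ per dose = Dose / Vd = 315 / 160 = 1.969 mg/L
Fraction remaining after one interval: r = e^(−kτ) = e^(−0.03400 × 21.3) = 0.4847
Before dose 2, 1 dose has been given (aged 1τ).
C_trough = C₀ × r = 1.969 × 0.4847 = 0.9544 mg/L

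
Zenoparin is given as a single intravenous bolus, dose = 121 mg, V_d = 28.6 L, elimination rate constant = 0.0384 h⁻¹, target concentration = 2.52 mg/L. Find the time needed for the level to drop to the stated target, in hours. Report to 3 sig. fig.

13.5 h

C₀ = Dose / Vd = 121.0 / 28.6 = 4.231 mg/L
t = ln(C₀ / C) / k = ln(4.231 / 2.52) / 0.03840
  = ln(1.679) / 0.03840 = 0.5182 / 0.03840 = 13.49 h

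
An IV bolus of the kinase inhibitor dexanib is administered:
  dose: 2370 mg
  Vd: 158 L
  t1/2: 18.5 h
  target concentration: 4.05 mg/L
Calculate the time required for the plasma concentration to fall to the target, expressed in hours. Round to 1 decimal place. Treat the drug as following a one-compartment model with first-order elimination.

34.9 h

C₀ = Dose / Vd = 2370 / 158 = 15.00 mg/L
k = ln2 / t½ = 0.693147 / 18.5 = 0.03747 h⁻¹
t = ln(C₀ / C) / k = ln(15.00 / 4.05) / 0.03747
  = ln(3.704) / 0.03747 = 1.309 / 0.03747 = 34.93 h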